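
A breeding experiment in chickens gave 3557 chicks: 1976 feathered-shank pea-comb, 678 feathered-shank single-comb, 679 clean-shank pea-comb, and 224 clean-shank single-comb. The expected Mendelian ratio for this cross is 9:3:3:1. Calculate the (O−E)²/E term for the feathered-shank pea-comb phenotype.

0.308

The 9:3:3:1 ratio has 16 parts, so with N = 3557 the expected counts are:
  feathered-shank pea-comb: 3557 × 9/16 = 2000.8125
  feathered-shank single-comb: 3557 × 3/16 = 666.9375
  clean-shank pea-comb: 3557 × 3/16 = 666.9375
  clean-shank single-comb: 3557 × 1/16 = 222.3125
Contribution of feathered-shank pea-comb: (1976 − 2000.8125)² / 2000.8125 = 0.3077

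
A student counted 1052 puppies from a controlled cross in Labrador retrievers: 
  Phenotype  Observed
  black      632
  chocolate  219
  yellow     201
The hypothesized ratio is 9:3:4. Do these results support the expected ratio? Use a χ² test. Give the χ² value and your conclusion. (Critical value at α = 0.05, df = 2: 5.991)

19.752; not consistent

Under the 9:3:4 hypothesis (Σ ratio = 16, N = 1052):
  black: 1052 × 9/16 = 591.75
  chocolate: 1052 × 3/16 = 197.25
  yellow: 1052 × 4/16 = 263
χ² = Σ (O − E)² / E
  black: (632 − 591.75)² / 591.75 = 2.7377
  chocolate: (219 − 197.25)² / 197.25 = 2.3983
  yellow: (201 − 263)² / 263 = 14.6160
χ² = 2.7377 + 2.3983 + 14.6160 = 19.752
Degrees of freedom = 3 − 1 = 2; critical value at α = 0.05 is 5.991.
Since 19.752 > 5.991, we reject the null hypothesis — the data do not fit the 9:3:4 ratio.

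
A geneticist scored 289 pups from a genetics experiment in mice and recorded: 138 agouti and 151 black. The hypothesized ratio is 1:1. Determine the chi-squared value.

0.585

Expected counts for N = 289 under a 1:1 ratio (total parts = 2):
  agouti: 289 × 1/2 = 144.5
  black: 289 × 1/2 = 144.5
χ² = Σ (O − E)² / E
  agouti: (138 − 144.5)² / 144.5 = 0.2924
  black: (151 − 144.5)² / 144.5 = 0.2924
χ² = 0.2924 + 0.2924 = 0.5848 ≈ 0.585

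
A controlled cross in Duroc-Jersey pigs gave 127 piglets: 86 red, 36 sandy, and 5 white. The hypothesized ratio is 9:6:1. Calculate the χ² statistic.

6.893

Under the 9:6:1 hypothesis (Σ ratio = 16, N = 127):
  red: 127 × 9/16 = 71.4375
  sandy: 127 × 6/16 = 47.625
  white: 127 × 1/16 = 7.9375
χ² = Σ (O − E)² / E
  red: (86 − 71.4375)² / 71.4375 = 2.9686
  sandy: (36 − 47.625)² / 47.625 = 2.8376
  white: (5 − 7.9375)² / 7.9375 = 1.0871
χ² = 2.9686 + 2.8376 + 1.0871 = 6.8933 ≈ 6.893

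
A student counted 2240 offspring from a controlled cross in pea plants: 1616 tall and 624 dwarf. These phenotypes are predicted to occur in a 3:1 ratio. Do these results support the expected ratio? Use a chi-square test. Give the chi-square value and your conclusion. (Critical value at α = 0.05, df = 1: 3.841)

9.752; not consistent

The 3:1 ratio has 4 parts, so with N = 2240 the expected counts are:
  tall: 2240 × 3/4 = 1680
  dwarf: 2240 × 1/4 = 560
χ² = Σ (O − E)² / E
  tall: (1616 − 1680)² / 1680 = 2.4381
  dwarf: (624 − 560)² / 560 = 7.3143
χ² = 2.4381 + 7.3143 = 9.7524 ≈ 9.752
Degrees of freedom = 2 − 1 = 1; critical value at α = 0.05 is 3.841.
Since 9.752 > 3.841, we reject the null hypothesis — the data do not fit the 3:1 ratio.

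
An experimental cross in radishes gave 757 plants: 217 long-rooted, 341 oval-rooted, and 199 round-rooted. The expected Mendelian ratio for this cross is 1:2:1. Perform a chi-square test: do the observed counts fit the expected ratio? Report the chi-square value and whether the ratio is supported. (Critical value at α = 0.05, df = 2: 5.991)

8.287; not consistent

Expected counts for N = 757 under a 1:2:1 ratio (total parts = 4):
  long-rooted: 757 × 1/4 = 189.25
  oval-rooted: 757 × 2/4 = 378.5
  round-rooted: 757 × 1/4 = 189.25
χ² = Σ (O − E)² / E
  long-rooted: (217 − 189.25)² / 189.25 = 4.0690
  oval-rooted: (341 − 378.5)² / 378.5 = 3.7153
  round-rooted: (199 − 189.25)² / 189.25 = 0.5023
χ² = 4.0690 + 3.7153 + 0.5023 = 8.2866 ≈ 8.287
Degrees of freedom = 3 − 1 = 2; critical value at α = 0.05 is 5.991.
Since 8.287 > 5.991, we reject the null hypothesis — the data do not fit the 1:2:1 ratio.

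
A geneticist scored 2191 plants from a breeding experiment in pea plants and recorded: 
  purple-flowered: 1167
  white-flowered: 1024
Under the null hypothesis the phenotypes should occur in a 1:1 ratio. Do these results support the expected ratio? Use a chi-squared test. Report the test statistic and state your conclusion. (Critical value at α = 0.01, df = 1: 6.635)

9.333; not consistent

Total ratio parts = 2. Expected numbers out of 2191:
  purple-flowered: 2191 × 1/2 = 1095.5
  white-flowered: 2191 × 1/2 = 1095.5
χ² = Σ (O − E)² / E
  purple-flowered: (1167 − 1095.5)² / 1095.5 = 4.6666
  white-flowered: (1024 − 1095.5)² / 1095.5 = 4.6666
χ² = 4.6666 + 4.6666 = 9.3332 ≈ 9.333
Degrees of freedom = 2 − 1 = 1; critical value at α = 0.01 is 6.635.
Since 9.333 > 6.635, we reject the null hypothesis — the data do not fit the 1:1 ratio.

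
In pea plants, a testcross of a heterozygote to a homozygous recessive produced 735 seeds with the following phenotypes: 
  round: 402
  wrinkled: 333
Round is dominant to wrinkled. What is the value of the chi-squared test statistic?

6.478

A testcross of a heterozygote (Aa × aa) gives a 1:1 phenotypic ratio.
The 1:1 ratio has 2 parts, so with N = 735 the expected counts are:
  round: 735 × 1/2 = 367.5
  wrinkled: 735 × 1/2 = 367.5
χ² = Σ (O − E)² / E
  round: (402 − 367.5)² / 367.5 = 3.2388
  wrinkled: (333 − 367.5)² / 367.5 = 3.2388
χ² = 3.2388 + 3.2388 = 6.4776 ≈ 6.478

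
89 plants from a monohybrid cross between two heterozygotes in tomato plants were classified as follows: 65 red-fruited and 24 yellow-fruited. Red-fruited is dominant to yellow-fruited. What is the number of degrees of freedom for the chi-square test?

1

For a monohybrid cross between heterozygotes with complete dominance, the expected phenotypic ratio is 3:1.
A goodness-of-fit test with 2 phenotype classes has df = 2 − 1 = 1.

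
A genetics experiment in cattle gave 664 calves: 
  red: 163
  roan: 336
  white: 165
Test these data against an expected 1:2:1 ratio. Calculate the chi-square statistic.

Expected counts for N = 664 under a 1:2:1 ratio (total parts = 4):
  red: 664 × 1/4 = 166
  roan: 664 × 2/4 = 332
  white: 664 × 1/4 = 166
χ² = Σ (O − E)² / E
  red: (163 − 166)² / 166 = 0.0542
  roan: (336 − 332)² / 332 = 0.0482
  white: (165 − 166)² / 166 = 0.0060
χ² = 0.0542 + 0.0482 + 0.0060 = 0.1084 ≈ 0.108

0.108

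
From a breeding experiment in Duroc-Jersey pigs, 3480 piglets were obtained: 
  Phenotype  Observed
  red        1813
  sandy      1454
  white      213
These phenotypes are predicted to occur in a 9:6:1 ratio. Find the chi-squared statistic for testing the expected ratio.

The 9:6:1 ratio has 16 parts, so with N = 3480 the expected counts are:
  red: 3480 × 9/16 = 1957.5
  sandy: 3480 × 6/16 = 1305
  white: 3480 × 1/16 = 217.5
χ² = Σ (O − E)² / E
  red: (1813 − 1957.5)² / 1957.5 = 10.6668
  sandy: (1454 − 1305)² / 1305 = 17.0123
  white: (213 − 217.5)² / 217.5 = 0.0931
χ² = 10.6668 + 17.0123 + 0.0931 = 27.7722 ≈ 27.772

27.772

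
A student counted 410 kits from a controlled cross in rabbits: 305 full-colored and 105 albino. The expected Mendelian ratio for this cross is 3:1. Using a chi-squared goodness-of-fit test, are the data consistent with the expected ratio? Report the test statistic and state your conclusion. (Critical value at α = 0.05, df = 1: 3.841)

The 3:1 ratio has 4 parts, so with N = 410 the expected counts are:
  full-colored: 410 × 3/4 = 307.5
  albino: 410 × 1/4 = 102.5
χ² = Σ (O − E)² / E
  full-colored: (305 − 307.5)² / 307.5 = 0.0203
  albino: (105 − 102.5)² / 102.5 = 0.0610
χ² = 0.0203 + 0.0610 = 0.0813 ≈ 0.081
Degrees of freedom = 2 − 1 = 1; critical value at α = 0.05 is 3.841.
Since 0.081 < 3.841, we fail to reject the null hypothesis — the data are consistent with the 3:1 ratio.

0.081; consistent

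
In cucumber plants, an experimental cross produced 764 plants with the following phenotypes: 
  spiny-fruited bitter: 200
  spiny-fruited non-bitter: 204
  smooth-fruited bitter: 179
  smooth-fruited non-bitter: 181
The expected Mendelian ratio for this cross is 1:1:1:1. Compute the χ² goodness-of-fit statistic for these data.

Under the 1:1:1:1 hypothesis (Σ ratio = 4, N = 764):
  spiny-fruited bitter: 764 × 1/4 = 191
  spiny-fruited non-bitter: 764 × 1/4 = 191
  smooth-fruited bitter: 764 × 1/4 = 191
  smooth-fruited non-bitter: 764 × 1/4 = 191
χ² = Σ (O − E)² / E
  spiny-fruited bitter: (200 − 191)² / 191 = 0.4241
  spiny-fruited non-bitter: (204 − 191)² / 191 = 0.8848
  smooth-fruited bitter: (179 − 191)² / 191 = 0.7539
  smooth-fruited non-bitter: (181 − 191)² / 191 = 0.5236
χ² = 0.4241 + 0.8848 + 0.7539 + 0.5236 = 2.5864 ≈ 2.586

2.586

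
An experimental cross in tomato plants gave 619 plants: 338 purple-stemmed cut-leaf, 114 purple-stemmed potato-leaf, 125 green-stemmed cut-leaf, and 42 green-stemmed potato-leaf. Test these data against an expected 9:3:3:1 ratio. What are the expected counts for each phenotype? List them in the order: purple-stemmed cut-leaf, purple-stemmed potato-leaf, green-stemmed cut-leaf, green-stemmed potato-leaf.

348.1875, 116.0625, 116.0625, 38.6875

Expected counts for N = 619 under a 9:3:3:1 ratio (total parts = 16):
  purple-stemmed cut-leaf: 619 × 9/16 = 348.1875
  purple-stemmed potato-leaf: 619 × 3/16 = 116.0625
  green-stemmed cut-leaf: 619 × 3/16 = 116.0625
  green-stemmed potato-leaf: 619 × 1/16 = 38.6875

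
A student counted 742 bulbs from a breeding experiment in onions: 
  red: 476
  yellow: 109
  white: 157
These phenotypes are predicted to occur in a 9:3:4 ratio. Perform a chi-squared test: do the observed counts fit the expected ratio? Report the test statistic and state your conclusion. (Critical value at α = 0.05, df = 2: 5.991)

19.136; not consistent

Expected counts for N = 742 under a 9:3:4 ratio (total parts = 16):
  red: 742 × 9/16 = 417.375
  yellow: 742 × 3/16 = 139.125
  white: 742 × 4/16 = 185.5
χ² = Σ (O − E)² / E
  red: (476 − 417.375)² / 417.375 = 8.2345
  yellow: (109 − 139.125)² / 139.125 = 6.5230
  white: (157 − 185.5)² / 185.5 = 4.3787
χ² = 8.2345 + 6.5230 + 4.3787 = 19.1362 ≈ 19.136
Degrees of freedom = 3 − 1 = 2; critical value at α = 0.05 is 5.991.
Since 19.136 > 5.991, we reject the null hypothesis — the data do not fit the 9:3:4 ratio.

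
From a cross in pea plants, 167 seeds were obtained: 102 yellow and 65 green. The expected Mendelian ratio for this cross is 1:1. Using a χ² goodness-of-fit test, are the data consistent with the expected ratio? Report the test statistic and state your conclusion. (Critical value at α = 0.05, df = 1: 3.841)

8.198; not consistent

Total ratio parts = 2. Expected numbers out of 167:
  yellow: 167 × 1/2 = 83.5
  green: 167 × 1/2 = 83.5
χ² = Σ (O − E)² / E
  yellow: (102 − 83.5)² / 83.5 = 4.0988
  green: (65 − 83.5)² / 83.5 = 4.0988
χ² = 4.0988 + 4.0988 = 8.1976 ≈ 8.198
Degrees of freedom = 2 − 1 = 1; critical value at α = 0.05 is 3.841.
Since 8.198 > 3.841, we reject the null hypothesis — the data do not fit the 1:1 ratio.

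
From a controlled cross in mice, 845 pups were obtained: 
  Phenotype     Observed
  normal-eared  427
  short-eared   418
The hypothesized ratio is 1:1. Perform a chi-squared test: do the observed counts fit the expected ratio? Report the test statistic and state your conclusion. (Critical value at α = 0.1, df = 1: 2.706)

Expected counts for N = 845 under a 1:1 ratio (total parts = 2):
  normal-eared: 845 × 1/2 = 422.5
  short-eared: 845 × 1/2 = 422.5
χ² = Σ (O − E)² / E
  normal-eared: (427 − 422.5)² / 422.5 = 0.0479
  short-eared: (418 − 422.5)² / 422.5 = 0.0479
χ² = 0.0479 + 0.0479 = 0.0958 ≈ 0.096
Degrees of freedom = 2 − 1 = 1; critical value at α = 0.1 is 2.706.
Since 0.096 < 2.706, we fail to reject the null hypothesis — the data are consistent with the 1:1 ratio.

0.096; consistent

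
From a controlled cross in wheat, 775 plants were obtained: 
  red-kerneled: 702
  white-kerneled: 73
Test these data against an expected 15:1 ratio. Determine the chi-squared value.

Under the 15:1 hypothesis (Σ ratio = 16, N = 775):
  red-kerneled: 775 × 15/16 = 726.5625
  white-kerneled: 775 × 1/16 = 48.4375
χ² = Σ (O − E)² / E
  red-kerneled: (702 − 726.5625)² / 726.5625 = 0.8304
  white-kerneled: (73 − 48.4375)² / 48.4375 = 12.4556
χ² = 0.8304 + 12.4556 = 13.286

13.286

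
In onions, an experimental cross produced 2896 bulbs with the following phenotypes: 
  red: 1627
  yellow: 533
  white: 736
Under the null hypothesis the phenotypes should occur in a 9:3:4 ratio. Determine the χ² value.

0.386

Under the 9:3:4 hypothesis (Σ ratio = 16, N = 2896):
  red: 2896 × 9/16 = 1629
  yellow: 2896 × 3/16 = 543
  white: 2896 × 4/16 = 724
χ² = Σ (O − E)² / E
  red: (1627 − 1629)² / 1629 = 0.0025
  yellow: (533 − 543)² / 543 = 0.1842
  white: (736 − 724)² / 724 = 0.1989
χ² = 0.0025 + 0.1842 + 0.1989 = 0.3856 ≈ 0.386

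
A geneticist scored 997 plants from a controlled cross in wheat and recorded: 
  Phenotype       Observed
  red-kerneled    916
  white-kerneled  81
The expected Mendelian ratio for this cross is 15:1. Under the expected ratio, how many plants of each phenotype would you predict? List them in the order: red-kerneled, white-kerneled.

Expected counts for N = 997 under a 15:1 ratio (total parts = 16):
  red-kerneled: 997 × 15/16 = 934.6875
  white-kerneled: 997 × 1/16 = 62.3125

934.6875, 62.3125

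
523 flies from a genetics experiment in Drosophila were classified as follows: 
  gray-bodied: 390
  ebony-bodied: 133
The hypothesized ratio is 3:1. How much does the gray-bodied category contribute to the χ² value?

The 3:1 ratio has 4 parts, so with N = 523 the expected counts are:
  gray-bodied: 523 × 3/4 = 392.25
  ebony-bodied: 523 × 1/4 = 130.75
Contribution of gray-bodied: (390 − 392.25)² / 392.25 = 0.0129

0.013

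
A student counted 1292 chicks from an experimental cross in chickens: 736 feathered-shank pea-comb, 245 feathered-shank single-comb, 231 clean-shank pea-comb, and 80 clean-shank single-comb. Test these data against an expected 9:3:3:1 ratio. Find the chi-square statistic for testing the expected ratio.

0.678

Under the 9:3:3:1 hypothesis (Σ ratio = 16, N = 1292):
  feathered-shank pea-comb: 1292 × 9/16 = 726.75
  feathered-shank single-comb: 1292 × 3/16 = 242.25
  clean-shank pea-comb: 1292 × 3/16 = 242.25
  clean-shank single-comb: 1292 × 1/16 = 80.75
χ² = Σ (O − E)² / E
  feathered-shank pea-comb: (736 − 726.75)² / 726.75 = 0.1177
  feathered-shank single-comb: (245 − 242.25)² / 242.25 = 0.0312
  clean-shank pea-comb: (231 − 242.25)² / 242.25 = 0.5224
  clean-shank single-comb: (80 − 80.75)² / 80.75 = 0.0070
χ² = 0.1177 + 0.0312 + 0.5224 + 0.0070 = 0.6783 ≈ 0.678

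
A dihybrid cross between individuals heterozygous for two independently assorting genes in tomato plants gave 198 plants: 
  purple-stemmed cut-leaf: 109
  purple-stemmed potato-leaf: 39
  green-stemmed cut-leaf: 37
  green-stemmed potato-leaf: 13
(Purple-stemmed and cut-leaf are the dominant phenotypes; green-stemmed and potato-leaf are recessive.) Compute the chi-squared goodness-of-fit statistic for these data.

A dihybrid F₂ with independent assortment and complete dominance at both loci gives a 9:3:3:1 phenotypic ratio.
Total ratio parts = 16. Expected numbers out of 198:
  purple-stemmed cut-leaf: 198 × 9/16 = 111.375
  purple-stemmed potato-leaf: 198 × 3/16 = 37.125
  green-stemmed cut-leaf: 198 × 3/16 = 37.125
  green-stemmed potato-leaf: 198 × 1/16 = 12.375
χ² = Σ (O − E)² / E
  purple-stemmed cut-leaf: (109 − 111.375)² / 111.375 = 0.0506
  purple-stemmed potato-leaf: (39 − 37.125)² / 37.125 = 0.0947
  green-stemmed cut-leaf: (37 − 37.125)² / 37.125 = 0.0004
  green-stemmed potato-leaf: (13 − 12.375)² / 12.375 = 0.0316
χ² = 0.0506 + 0.0947 + 0.0004 + 0.0316 = 0.1773 ≈ 0.177

0.177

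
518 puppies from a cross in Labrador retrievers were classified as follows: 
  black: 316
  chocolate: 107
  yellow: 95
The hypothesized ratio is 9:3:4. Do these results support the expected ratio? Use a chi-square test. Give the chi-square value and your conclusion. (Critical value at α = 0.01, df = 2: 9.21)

12.276; not consistent

Expected counts for N = 518 under a 9:3:4 ratio (total parts = 16):
  black: 518 × 9/16 = 291.375
  chocolate: 518 × 3/16 = 97.125
  yellow: 518 × 4/16 = 129.5
χ² = Σ (O − E)² / E
  black: (316 − 291.375)² / 291.375 = 2.0811
  chocolate: (107 − 97.125)² / 97.125 = 1.0040
  yellow: (95 − 129.5)² / 129.5 = 9.1911
χ² = 2.0811 + 1.0040 + 9.1911 = 12.2762 ≈ 12.276
Degrees of freedom = 3 − 1 = 2; critical value at α = 0.01 is 9.21.
Since 12.276 > 9.21, we reject the null hypothesis — the data do not fit the 9:3:4 ratio.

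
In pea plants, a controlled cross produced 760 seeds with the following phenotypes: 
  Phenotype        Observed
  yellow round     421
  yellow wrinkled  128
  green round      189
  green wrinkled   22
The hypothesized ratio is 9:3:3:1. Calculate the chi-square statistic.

Under the 9:3:3:1 hypothesis (Σ ratio = 16, N = 760):
  yellow round: 760 × 9/16 = 427.5
  yellow wrinkled: 760 × 3/16 = 142.5
  green round: 760 × 3/16 = 142.5
  green wrinkled: 760 × 1/16 = 47.5
χ² = Σ (O − E)² / E
  yellow round: (421 − 427.5)² / 427.5 = 0.0988
  yellow wrinkled: (128 − 142.5)² / 142.5 = 1.4754
  green round: (189 − 142.5)² / 142.5 = 15.1737
  green wrinkled: (22 − 47.5)² / 47.5 = 13.6895
χ² = 0.0988 + 1.4754 + 15.1737 + 13.6895 = 30.4374 ≈ 30.437

30.437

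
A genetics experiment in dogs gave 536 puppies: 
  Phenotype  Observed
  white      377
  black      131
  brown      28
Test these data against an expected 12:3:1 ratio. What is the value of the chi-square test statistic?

11.714

Under the 12:3:1 hypothesis (Σ ratio = 16, N = 536):
  white: 536 × 12/16 = 402
  black: 536 × 3/16 = 100.5
  brown: 536 × 1/16 = 33.5
χ² = Σ (O − E)² / E
  white: (377 − 402)² / 402 = 1.5547
  black: (131 − 100.5)² / 100.5 = 9.2562
  brown: (28 − 33.5)² / 33.5 = 0.9030
χ² = 1.5547 + 9.2562 + 0.9030 = 11.7139 ≈ 11.714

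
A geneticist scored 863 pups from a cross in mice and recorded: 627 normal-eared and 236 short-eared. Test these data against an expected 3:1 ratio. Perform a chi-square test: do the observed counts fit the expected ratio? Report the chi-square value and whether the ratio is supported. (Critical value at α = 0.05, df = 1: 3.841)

2.534; consistent

Total ratio parts = 4. Expected numbers out of 863:
  normal-eared: 863 × 3/4 = 647.25
  short-eared: 863 × 1/4 = 215.75
χ² = Σ (O − E)² / E
  normal-eared: (627 − 647.25)² / 647.25 = 0.6335
  short-eared: (236 − 215.75)² / 215.75 = 1.9006
χ² = 0.6335 + 1.9006 = 2.5341 ≈ 2.534
Degrees of freedom = 2 − 1 = 1; critical value at α = 0.05 is 3.841.
Since 2.534 < 3.841, we fail to reject the null hypothesis — the data are consistent with the 3:1 ratio.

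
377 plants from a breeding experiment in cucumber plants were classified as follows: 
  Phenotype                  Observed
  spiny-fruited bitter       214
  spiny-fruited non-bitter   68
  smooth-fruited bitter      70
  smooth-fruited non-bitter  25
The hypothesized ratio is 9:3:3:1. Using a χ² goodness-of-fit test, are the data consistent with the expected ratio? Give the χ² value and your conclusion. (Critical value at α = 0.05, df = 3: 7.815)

Total ratio parts = 16. Expected numbers out of 377:
  spiny-fruited bitter: 377 × 9/16 = 212.0625
  spiny-fruited non-bitter: 377 × 3/16 = 70.6875
  smooth-fruited bitter: 377 × 3/16 = 70.6875
  smooth-fruited non-bitter: 377 × 1/16 = 23.5625
χ² = Σ (O − E)² / E
  spiny-fruited bitter: (214 − 212.0625)² / 212.0625 = 0.0177
  spiny-fruited non-bitter: (68 − 70.6875)² / 70.6875 = 0.1022
  smooth-fruited bitter: (70 − 70.6875)² / 70.6875 = 0.0067
  smooth-fruited non-bitter: (25 − 23.5625)² / 23.5625 = 0.0877
χ² = 0.0177 + 0.1022 + 0.0067 + 0.0877 = 0.2143 ≈ 0.214
Degrees of freedom = 4 − 1 = 3; critical value at α = 0.05 is 7.815.
Since 0.214 < 7.815, we fail to reject the null hypothesis — the data are consistent with the 9:3:3:1 ratio.

0.214; consistent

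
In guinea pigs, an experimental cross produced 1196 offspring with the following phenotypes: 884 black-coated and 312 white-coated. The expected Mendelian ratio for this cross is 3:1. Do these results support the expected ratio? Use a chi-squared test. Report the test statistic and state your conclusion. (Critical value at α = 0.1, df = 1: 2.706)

Expected counts for N = 1196 under a 3:1 ratio (total parts = 4):
  black-coated: 1196 × 3/4 = 897
  white-coated: 1196 × 1/4 = 299
χ² = Σ (O − E)² / E
  black-coated: (884 − 897)² / 897 = 0.1884
  white-coated: (312 − 299)² / 299 = 0.5652
χ² = 0.1884 + 0.5652 = 0.7536 ≈ 0.754
Degrees of freedom = 2 − 1 = 1; critical value at α = 0.1 is 2.706.
Since 0.754 < 2.706, we fail to reject the null hypothesis — the data are consistent with the 3:1 ratio.

0.754; consistent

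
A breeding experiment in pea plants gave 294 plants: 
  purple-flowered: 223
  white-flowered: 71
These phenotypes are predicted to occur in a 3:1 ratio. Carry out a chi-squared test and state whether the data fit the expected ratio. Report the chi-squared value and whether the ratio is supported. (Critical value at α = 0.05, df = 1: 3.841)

Expected counts for N = 294 under a 3:1 ratio (total parts = 4):
  purple-flowered: 294 × 3/4 = 220.5
  white-flowered: 294 × 1/4 = 73.5
χ² = Σ (O − E)² / E
  purple-flowered: (223 − 220.5)² / 220.5 = 0.0283
  white-flowered: (71 − 73.5)² / 73.5 = 0.0850
χ² = 0.0283 + 0.0850 = 0.1133 ≈ 0.113
Degrees of freedom = 2 − 1 = 1; critical value at α = 0.05 is 3.841.
Since 0.113 < 3.841, we fail to reject the null hypothesis — the data are consistent with the 3:1 ratio.

0.113; consistent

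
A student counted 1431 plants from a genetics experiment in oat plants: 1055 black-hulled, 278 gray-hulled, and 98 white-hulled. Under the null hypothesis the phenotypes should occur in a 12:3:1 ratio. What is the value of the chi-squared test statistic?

1.480

Total ratio parts = 16. Expected numbers out of 1431:
  black-hulled: 1431 × 12/16 = 1073.25
  gray-hulled: 1431 × 3/16 = 268.3125
  white-hulled: 1431 × 1/16 = 89.4375
χ² = Σ (O − E)² / E
  black-hulled: (1055 − 1073.25)² / 1073.25 = 0.3103
  gray-hulled: (278 − 268.3125)² / 268.3125 = 0.3498
  white-hulled: (98 − 89.4375)² / 89.4375 = 0.8198
χ² = 0.3103 + 0.3498 + 0.8198 = 1.4799 ≈ 1.480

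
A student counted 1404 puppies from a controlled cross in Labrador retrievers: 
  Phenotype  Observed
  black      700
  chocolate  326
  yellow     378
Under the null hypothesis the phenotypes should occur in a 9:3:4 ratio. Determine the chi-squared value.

Under the 9:3:4 hypothesis (Σ ratio = 16, N = 1404):
  black: 1404 × 9/16 = 789.75
  chocolate: 1404 × 3/16 = 263.25
  yellow: 1404 × 4/16 = 351
χ² = Σ (O − E)² / E
  black: (700 − 789.75)² / 789.75 = 10.1995
  chocolate: (326 − 263.25)² / 263.25 = 14.9575
  yellow: (378 − 351)² / 351 = 2.0769
χ² = 10.1995 + 14.9575 + 2.0769 = 27.2339 ≈ 27.234

27.234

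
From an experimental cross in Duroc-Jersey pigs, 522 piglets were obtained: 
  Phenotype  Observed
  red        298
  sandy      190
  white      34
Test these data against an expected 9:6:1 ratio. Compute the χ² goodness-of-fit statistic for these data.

0.292

The 9:6:1 ratio has 16 parts, so with N = 522 the expected counts are:
  red: 522 × 9/16 = 293.625
  sandy: 522 × 6/16 = 195.75
  white: 522 × 1/16 = 32.625
χ² = Σ (O − E)² / E
  red: (298 − 293.625)² / 293.625 = 0.0652
  sandy: (190 − 195.75)² / 195.75 = 0.1689
  white: (34 − 32.625)² / 32.625 = 0.0580
χ² = 0.0652 + 0.1689 + 0.0580 = 0.2921 ≈ 0.292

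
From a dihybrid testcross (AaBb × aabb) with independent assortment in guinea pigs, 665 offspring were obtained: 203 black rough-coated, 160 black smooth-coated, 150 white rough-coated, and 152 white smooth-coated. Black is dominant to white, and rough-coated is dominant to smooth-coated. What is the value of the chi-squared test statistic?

11.168

A dihybrid testcross with independent assortment gives a 1:1:1:1 ratio.
Total ratio parts = 4. Expected numbers out of 665:
  black rough-coated: 665 × 1/4 = 166.25
  black smooth-coated: 665 × 1/4 = 166.25
  white rough-coated: 665 × 1/4 = 166.25
  white smooth-coated: 665 × 1/4 = 166.25
χ² = Σ (O − E)² / E
  black rough-coated: (203 − 166.25)² / 166.25 = 8.1237
  black smooth-coated: (160 − 166.25)² / 166.25 = 0.2350
  white rough-coated: (150 − 166.25)² / 166.25 = 1.5883
  white smooth-coated: (152 − 166.25)² / 166.25 = 1.2214
χ² = 8.1237 + 0.2350 + 1.5883 + 1.2214 = 11.1684 ≈ 11.168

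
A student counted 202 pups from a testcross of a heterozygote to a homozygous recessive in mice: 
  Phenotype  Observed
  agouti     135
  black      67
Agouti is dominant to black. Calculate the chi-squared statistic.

A testcross of a heterozygote (Aa × aa) gives a 1:1 phenotypic ratio.
Total ratio parts = 2. Expected numbers out of 202:
  agouti: 202 × 1/2 = 101
  black: 202 × 1/2 = 101
χ² = Σ (O − E)² / E
  agouti: (135 − 101)² / 101 = 11.4455
  black: (67 − 101)² / 101 = 11.4455
χ² = 11.4455 + 11.4455 = 22.891

22.891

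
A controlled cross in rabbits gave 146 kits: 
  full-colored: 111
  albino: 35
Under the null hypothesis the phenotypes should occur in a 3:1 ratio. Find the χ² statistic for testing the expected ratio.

Expected counts for N = 146 under a 3:1 ratio (total parts = 4):
  full-colored: 146 × 3/4 = 109.5
  albino: 146 × 1/4 = 36.5
χ² = Σ (O − E)² / E
  full-colored: (111 − 109.5)² / 109.5 = 0.0205
  albino: (35 − 36.5)² / 36.5 = 0.0616
χ² = 0.0205 + 0.0616 = 0.0821 ≈ 0.082

0.082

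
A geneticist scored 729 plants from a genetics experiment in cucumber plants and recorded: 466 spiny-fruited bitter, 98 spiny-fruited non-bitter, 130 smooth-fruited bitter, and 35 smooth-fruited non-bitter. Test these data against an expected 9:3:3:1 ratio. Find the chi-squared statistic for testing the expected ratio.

The 9:3:3:1 ratio has 16 parts, so with N = 729 the expected counts are:
  spiny-fruited bitter: 729 × 9/16 = 410.0625
  spiny-fruited non-bitter: 729 × 3/16 = 136.6875
  smooth-fruited bitter: 729 × 3/16 = 136.6875
  smooth-fruited non-bitter: 729 × 1/16 = 45.5625
χ² = Σ (O − E)² / E
  spiny-fruited bitter: (466 − 410.0625)² / 410.0625 = 7.6306
  spiny-fruited non-bitter: (98 − 136.6875)² / 136.6875 = 10.9500
  smooth-fruited bitter: (130 − 136.6875)² / 136.6875 = 0.3272
  smooth-fruited non-bitter: (35 − 45.5625)² / 45.5625 = 2.4486
χ² = 7.6306 + 10.9500 + 0.3272 + 2.4486 = 21.3564 ≈ 21.356

21.356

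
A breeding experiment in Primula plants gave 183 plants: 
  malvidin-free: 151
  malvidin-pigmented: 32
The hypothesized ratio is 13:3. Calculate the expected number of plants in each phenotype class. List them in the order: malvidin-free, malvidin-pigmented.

148.6875, 34.3125

Expected counts for N = 183 under a 13:3 ratio (total parts = 16):
  malvidin-free: 183 × 13/16 = 148.6875
  malvidin-pigmented: 183 × 3/16 = 34.3125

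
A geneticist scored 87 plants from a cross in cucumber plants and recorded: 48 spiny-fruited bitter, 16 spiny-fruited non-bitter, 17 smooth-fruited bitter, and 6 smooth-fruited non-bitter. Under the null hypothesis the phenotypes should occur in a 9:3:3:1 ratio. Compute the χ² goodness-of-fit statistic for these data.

The 9:3:3:1 ratio has 16 parts, so with N = 87 the expected counts are:
  spiny-fruited bitter: 87 × 9/16 = 48.9375
  spiny-fruited non-bitter: 87 × 3/16 = 16.3125
  smooth-fruited bitter: 87 × 3/16 = 16.3125
  smooth-fruited non-bitter: 87 × 1/16 = 5.4375
χ² = Σ (O − E)² / E
  spiny-fruited bitter: (48 − 48.9375)² / 48.9375 = 0.0180
  spiny-fruited non-bitter: (16 − 16.3125)² / 16.3125 = 0.0060
  smooth-fruited bitter: (17 − 16.3125)² / 16.3125 = 0.0290
  smooth-fruited non-bitter: (6 − 5.4375)² / 5.4375 = 0.0582
χ² = 0.0180 + 0.0060 + 0.0290 + 0.0582 = 0.1112 ≈ 0.111

0.111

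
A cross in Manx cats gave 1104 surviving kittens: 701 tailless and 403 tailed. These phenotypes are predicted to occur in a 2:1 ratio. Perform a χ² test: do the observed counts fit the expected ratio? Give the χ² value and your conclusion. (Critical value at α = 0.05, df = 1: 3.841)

4.993; not consistent

Expected counts for N = 1104 under a 2:1 ratio (total parts = 3):
  tailless: 1104 × 2/3 = 736
  tailed: 1104 × 1/3 = 368
χ² = Σ (O − E)² / E
  tailless: (701 − 736)² / 736 = 1.6644
  tailed: (403 − 368)² / 368 = 3.3288
χ² = 1.6644 + 3.3288 = 4.9932 ≈ 4.993
Degrees of freedom = 2 − 1 = 1; critical value at α = 0.05 is 3.841.
Since 4.993 > 3.841, we reject the null hypothesis — the data do not fit the 2:1 ratio.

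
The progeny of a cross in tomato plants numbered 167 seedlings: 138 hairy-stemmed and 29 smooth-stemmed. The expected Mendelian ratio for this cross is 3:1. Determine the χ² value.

5.192

Under the 3:1 hypothesis (Σ ratio = 4, N = 167):
  hairy-stemmed: 167 × 3/4 = 125.25
  smooth-stemmed: 167 × 1/4 = 41.75
χ² = Σ (O − E)² / E
  hairy-stemmed: (138 − 125.25)² / 125.25 = 1.2979
  smooth-stemmed: (29 − 41.75)² / 41.75 = 3.8937
χ² = 1.2979 + 3.8937 = 5.1916 ≈ 5.192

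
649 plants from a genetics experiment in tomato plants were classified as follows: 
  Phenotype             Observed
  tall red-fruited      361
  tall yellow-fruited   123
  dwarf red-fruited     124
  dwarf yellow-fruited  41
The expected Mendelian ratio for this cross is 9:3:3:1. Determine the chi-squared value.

The 9:3:3:1 ratio has 16 parts, so with N = 649 the expected counts are:
  tall red-fruited: 649 × 9/16 = 365.0625
  tall yellow-fruited: 649 × 3/16 = 121.6875
  dwarf red-fruited: 649 × 3/16 = 121.6875
  dwarf yellow-fruited: 649 × 1/16 = 40.5625
χ² = Σ (O − E)² / E
  tall red-fruited: (361 − 365.0625)² / 365.0625 = 0.0452
  tall yellow-fruited: (123 − 121.6875)² / 121.6875 = 0.0142
  dwarf red-fruited: (124 − 121.6875)² / 121.6875 = 0.0439
  dwarf yellow-fruited: (41 − 40.5625)² / 40.5625 = 0.0047
χ² = 0.0452 + 0.0142 + 0.0439 + 0.0047 = 0.108

0.108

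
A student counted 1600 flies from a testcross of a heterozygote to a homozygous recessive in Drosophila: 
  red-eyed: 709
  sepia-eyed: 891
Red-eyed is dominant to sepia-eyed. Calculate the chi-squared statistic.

20.703

A testcross of a heterozygote (Aa × aa) gives a 1:1 phenotypic ratio.
Total ratio parts = 2. Expected numbers out of 1600:
  red-eyed: 1600 × 1/2 = 800
  sepia-eyed: 1600 × 1/2 = 800
χ² = Σ (O − E)² / E
  red-eyed: (709 − 800)² / 800 = 10.3513
  sepia-eyed: (891 − 800)² / 800 = 10.3513
χ² = 10.3513 + 10.3513 = 20.7026 ≈ 20.703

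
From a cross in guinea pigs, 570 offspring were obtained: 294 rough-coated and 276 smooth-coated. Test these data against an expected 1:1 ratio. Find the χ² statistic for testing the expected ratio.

Total ratio parts = 2. Expected numbers out of 570:
  rough-coated: 570 × 1/2 = 285
  smooth-coated: 570 × 1/2 = 285
χ² = Σ (O − E)² / E
  rough-coated: (294 − 285)² / 285 = 0.2842
  smooth-coated: (276 − 285)² / 285 = 0.2842
χ² = 0.2842 + 0.2842 = 0.5684 ≈ 0.568

0.568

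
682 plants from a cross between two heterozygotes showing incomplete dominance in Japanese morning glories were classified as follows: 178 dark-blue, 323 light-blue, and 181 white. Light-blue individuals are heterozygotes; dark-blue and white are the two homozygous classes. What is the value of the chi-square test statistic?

With incomplete dominance, a heterozygote × heterozygote cross gives a 1:2:1 phenotypic ratio.
Total ratio parts = 4. Expected numbers out of 682:
  dark-blue: 682 × 1/4 = 170.5
  light-blue: 682 × 2/4 = 341
  white: 682 × 1/4 = 170.5
χ² = Σ (O − E)² / E
  dark-blue: (178 − 170.5)² / 170.5 = 0.3299
  light-blue: (323 − 341)² / 341 = 0.9501
  white: (181 − 170.5)² / 170.5 = 0.6466
χ² = 0.3299 + 0.9501 + 0.6466 = 1.9266 ≈ 1.927

1.927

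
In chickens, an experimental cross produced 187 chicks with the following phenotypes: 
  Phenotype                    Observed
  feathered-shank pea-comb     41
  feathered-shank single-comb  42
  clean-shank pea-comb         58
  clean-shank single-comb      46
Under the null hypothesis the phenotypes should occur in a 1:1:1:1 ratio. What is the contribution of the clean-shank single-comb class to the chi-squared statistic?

0.012

The 1:1:1:1 ratio has 4 parts, so with N = 187 the expected counts are:
  feathered-shank pea-comb: 187 × 1/4 = 46.75
  feathered-shank single-comb: 187 × 1/4 = 46.75
  clean-shank pea-comb: 187 × 1/4 = 46.75
  clean-shank single-comb: 187 × 1/4 = 46.75
Contribution of clean-shank single-comb: (46 − 46.75)² / 46.75 = 0.0120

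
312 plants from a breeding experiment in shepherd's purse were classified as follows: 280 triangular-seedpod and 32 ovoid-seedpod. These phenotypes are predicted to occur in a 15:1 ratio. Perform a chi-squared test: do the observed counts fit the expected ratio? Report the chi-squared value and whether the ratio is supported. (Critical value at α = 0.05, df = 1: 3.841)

Under the 15:1 hypothesis (Σ ratio = 16, N = 312):
  triangular-seedpod: 312 × 15/16 = 292.5
  ovoid-seedpod: 312 × 1/16 = 19.5
χ² = Σ (O − E)² / E
  triangular-seedpod: (280 − 292.5)² / 292.5 = 0.5342
  ovoid-seedpod: (32 − 19.5)² / 19.5 = 8.0128
χ² = 0.5342 + 8.0128 = 8.547
Degrees of freedom = 2 − 1 = 1; critical value at α = 0.05 is 3.841.
Since 8.547 > 3.841, we reject the null hypothesis — the data do not fit the 15:1 ratio.

8.547; not consistent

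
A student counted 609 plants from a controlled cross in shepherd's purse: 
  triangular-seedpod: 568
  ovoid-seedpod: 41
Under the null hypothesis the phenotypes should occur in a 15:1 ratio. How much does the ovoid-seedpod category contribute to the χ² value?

Total ratio parts = 16. Expected numbers out of 609:
  triangular-seedpod: 609 × 15/16 = 570.9375
  ovoid-seedpod: 609 × 1/16 = 38.0625
Contribution of ovoid-seedpod: (41 − 38.0625)² / 38.0625 = 0.2267

0.227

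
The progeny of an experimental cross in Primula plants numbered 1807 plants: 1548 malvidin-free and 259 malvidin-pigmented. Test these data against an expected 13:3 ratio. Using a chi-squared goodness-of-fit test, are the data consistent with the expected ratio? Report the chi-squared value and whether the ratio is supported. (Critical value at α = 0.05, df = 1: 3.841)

23.140; not consistent

The 13:3 ratio has 16 parts, so with N = 1807 the expected counts are:
  malvidin-free: 1807 × 13/16 = 1468.1875
  malvidin-pigmented: 1807 × 3/16 = 338.8125
χ² = Σ (O − E)² / E
  malvidin-free: (1548 − 1468.1875)² / 1468.1875 = 4.3387
  malvidin-pigmented: (259 − 338.8125)² / 338.8125 = 18.8011
χ² = 4.3387 + 18.8011 = 23.1398 ≈ 23.140
Degrees of freedom = 2 − 1 = 1; critical value at α = 0.05 is 3.841.
Since 23.140 > 3.841, we reject the null hypothesis — the data do not fit the 13:3 ratio.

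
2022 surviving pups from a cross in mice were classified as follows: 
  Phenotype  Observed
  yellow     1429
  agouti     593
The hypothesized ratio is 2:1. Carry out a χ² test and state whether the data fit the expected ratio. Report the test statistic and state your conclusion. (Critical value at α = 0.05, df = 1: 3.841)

The 2:1 ratio has 3 parts, so with N = 2022 the expected counts are:
  yellow: 2022 × 2/3 = 1348
  agouti: 2022 × 1/3 = 674
χ² = Σ (O − E)² / E
  yellow: (1429 − 1348)² / 1348 = 4.8672
  agouti: (593 − 674)² / 674 = 9.7344
χ² = 4.8672 + 9.7344 = 14.6016 ≈ 14.602
Degrees of freedom = 2 − 1 = 1; critical value at α = 0.05 is 3.841.
Since 14.602 > 3.841, we reject the null hypothesis — the data do not fit the 2:1 ratio.

14.602; not consistent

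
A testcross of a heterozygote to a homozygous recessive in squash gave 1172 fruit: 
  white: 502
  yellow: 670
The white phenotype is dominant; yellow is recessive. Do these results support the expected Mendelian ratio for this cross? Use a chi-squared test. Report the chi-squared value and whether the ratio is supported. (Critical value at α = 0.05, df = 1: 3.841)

24.082; not consistent

A testcross of a heterozygote (Aa × aa) gives a 1:1 phenotypic ratio.
Under the 1:1 hypothesis (Σ ratio = 2, N = 1172):
  white: 1172 × 1/2 = 586
  yellow: 1172 × 1/2 = 586
χ² = Σ (O − E)² / E
  white: (502 − 586)² / 586 = 12.0410
  yellow: (670 − 586)² / 586 = 12.0410
χ² = 12.0410 + 12.0410 = 24.082
Degrees of freedom = 2 − 1 = 1; critical value at α = 0.05 is 3.841.
Since 24.082 > 3.841, we reject the null hypothesis — the data do not fit the 1:1 ratio.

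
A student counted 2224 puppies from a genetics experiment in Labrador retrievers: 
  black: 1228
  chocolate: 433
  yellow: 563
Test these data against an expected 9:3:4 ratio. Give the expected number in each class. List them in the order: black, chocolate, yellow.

1251, 417, 556

The 9:3:4 ratio has 16 parts, so with N = 2224 the expected counts are:
  black: 2224 × 9/16 = 1251
  chocolate: 2224 × 3/16 = 417
  yellow: 2224 × 4/16 = 556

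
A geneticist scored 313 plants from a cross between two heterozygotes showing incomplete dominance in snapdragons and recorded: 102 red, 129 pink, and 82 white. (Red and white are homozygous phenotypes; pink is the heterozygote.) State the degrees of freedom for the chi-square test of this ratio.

2

With incomplete dominance, a heterozygote × heterozygote cross gives a 1:2:1 phenotypic ratio.
A goodness-of-fit test with 3 phenotype classes has df = 3 − 1 = 2.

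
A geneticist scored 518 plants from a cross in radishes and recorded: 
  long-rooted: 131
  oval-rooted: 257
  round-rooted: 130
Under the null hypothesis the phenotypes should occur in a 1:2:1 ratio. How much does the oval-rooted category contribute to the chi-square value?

0.015

Expected counts for N = 518 under a 1:2:1 ratio (total parts = 4):
  long-rooted: 518 × 1/4 = 129.5
  oval-rooted: 518 × 2/4 = 259
  round-rooted: 518 × 1/4 = 129.5
Contribution of oval-rooted: (257 − 259)² / 259 = 0.0154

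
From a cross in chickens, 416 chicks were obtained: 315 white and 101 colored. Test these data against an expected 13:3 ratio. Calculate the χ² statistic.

8.347

Total ratio parts = 16. Expected numbers out of 416:
  white: 416 × 13/16 = 338
  colored: 416 × 3/16 = 78
χ² = Σ (O − E)² / E
  white: (315 − 338)² / 338 = 1.5651
  colored: (101 − 78)² / 78 = 6.7821
χ² = 1.5651 + 6.7821 = 8.3472 ≈ 8.347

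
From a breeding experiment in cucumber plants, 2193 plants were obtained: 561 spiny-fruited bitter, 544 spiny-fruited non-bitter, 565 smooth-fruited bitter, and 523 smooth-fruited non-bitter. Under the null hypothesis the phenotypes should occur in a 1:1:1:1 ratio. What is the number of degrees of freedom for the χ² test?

A goodness-of-fit test with 4 phenotype classes has df = 4 − 1 = 3.

3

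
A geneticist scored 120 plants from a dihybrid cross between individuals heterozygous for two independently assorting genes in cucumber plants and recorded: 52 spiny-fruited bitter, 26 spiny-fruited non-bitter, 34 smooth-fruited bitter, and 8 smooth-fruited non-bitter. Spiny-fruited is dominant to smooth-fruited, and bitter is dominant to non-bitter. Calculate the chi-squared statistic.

A dihybrid F₂ with independent assortment and complete dominance at both loci gives a 9:3:3:1 phenotypic ratio.
Expected counts for N = 120 under a 9:3:3:1 ratio (total parts = 16):
  spiny-fruited bitter: 120 × 9/16 = 67.5
  spiny-fruited non-bitter: 120 × 3/16 = 22.5
  smooth-fruited bitter: 120 × 3/16 = 22.5
  smooth-fruited non-bitter: 120 × 1/16 = 7.5
χ² = Σ (O − E)² / E
  spiny-fruited bitter: (52 − 67.5)² / 67.5 = 3.5593
  spiny-fruited non-bitter: (26 − 22.5)² / 22.5 = 0.5444
  smooth-fruited bitter: (34 − 22.5)² / 22.5 = 5.8778
  smooth-fruited non-bitter: (8 − 7.5)² / 7.5 = 0.0333
χ² = 3.5593 + 0.5444 + 5.8778 + 0.0333 = 10.0148 ≈ 10.015

10.015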